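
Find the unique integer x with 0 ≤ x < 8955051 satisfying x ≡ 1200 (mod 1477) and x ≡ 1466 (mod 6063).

7386200

Write x = 1200 + 1477·k. Then 1477·k ≡ 1466 − 1200 ≡ 266 (mod 6063).
Need 1477⁻¹ mod 6063. Extended Euclid on (6063, 1477):
6063 = 4×1477 + 155
1477 = 9×155 + 82
155 = 1×82 + 73
82 = 1×73 + 9
73 = 8×9 + 1
9 = 9×1 + 0
Back-substitute:
1 = 73 − 8·9
1 = −8·82 + 9·73
1 = 9·155 − 17·82
1 = −17·1477 + 162·155
1 = 162·6063 − 665·1477
1477⁻¹ ≡ 5398 (mod 6063), so k ≡ 5398·266 ≡ 5000 (mod 6063).
x = 1200 + 1477·5000 = 7386200.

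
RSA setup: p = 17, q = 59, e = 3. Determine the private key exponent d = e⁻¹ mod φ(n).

φ(n) = (p−1)(q−1) = 16·58 = 928.
Need d with 3·d ≡ 1 (mod 928). Apply the extended Euclidean algorithm:
928 = 309*3 + 1
3 = 3*1 + 0
Back-substitute:
1 = 928 − 309·3
So 3·(-309) ≡ 1 (mod 928), hence d ≡ -309 ≡ 619 (mod 928).

619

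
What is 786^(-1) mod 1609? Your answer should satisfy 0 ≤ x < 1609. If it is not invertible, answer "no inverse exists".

1435

Run Euclid on (1609, 786):
1609 = 2×786 + 37
786 = 21×37 + 9
37 = 4×9 + 1
9 = 9×1 + 0
The gcd is 1. Working backward:
1 = 37 − 4·9
1 = −4·786 + 85·37
1 = 85·1609 − 174·786
Thus 786·(-174) ≡ 1 (mod 1609); reducing, -174 mod 1609 = 1435.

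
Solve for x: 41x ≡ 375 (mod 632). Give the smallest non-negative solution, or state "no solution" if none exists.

First find gcd(41, 632):
632 = 15*41 + 17
41 = 2*17 + 7
17 = 2*7 + 3
7 = 2*3 + 1
3 = 3*1 + 0
gcd = 1, so a unique solution mod 632 exists.
Back-substitute for the Bézout coefficients:
1 = 7 − 2·3
1 = −2·17 + 5·7
1 = 5·41 − 12·17
1 = −12·632 + 185·41
So 41·(185) ≡ 1 (mod 632), giving 41⁻¹ ≡ 185.
x ≡ 41⁻¹·375 ≡ 185·375 ≡ 487 (mod 632).

487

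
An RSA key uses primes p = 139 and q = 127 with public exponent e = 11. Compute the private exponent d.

φ(n) = (p−1)(q−1) = 138·126 = 17388.
Need d with 11·d ≡ 1 (mod 17388). Apply the extended Euclidean algorithm:
17388 = 1580·11 + 8
11 = 1·8 + 3
8 = 2·3 + 2
3 = 1·2 + 1
2 = 2·1 + 0
Back-substitute:
1 = 3 − 2
1 = −8 + 3·3
1 = 3·11 − 4·8
1 = −4·17388 + 6323·11
So 11·6323 ≡ 1 (mod 17388), hence d = 6323.

6323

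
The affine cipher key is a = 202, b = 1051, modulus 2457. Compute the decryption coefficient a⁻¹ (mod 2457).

1861

Apply the Euclidean algorithm to 2457 and 202:
2457 = 12*202 + 33
202 = 6*33 + 4
33 = 8*4 + 1
4 = 4*1 + 0
gcd = 1, so the inverse exists. Back-substitute:
1 = 33 − 8·4
1 = −8·202 + 49·33
1 = 49·2457 − 596·202
Hence 202⁻¹ ≡ -596 ≡ 1861 (mod 2457).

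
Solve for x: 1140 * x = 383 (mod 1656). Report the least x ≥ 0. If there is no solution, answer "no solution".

gcd(1140, 1656):
1656 = 1·1140 + 516
1140 = 2·516 + 108
516 = 4·108 + 84
108 = 1·84 + 24
84 = 3·24 + 12
24 = 2·12 + 0
gcd = 12, but 12 ∤ 383, so the congruence has no solution.

no solution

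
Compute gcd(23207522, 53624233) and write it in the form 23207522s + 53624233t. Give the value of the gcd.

Apply Euclid's algorithm to 53624233 and 23207522:
53624233 = 2·23207522 + 7209189
23207522 = 3·7209189 + 1579955
7209189 = 4·1579955 + 889369
1579955 = 1·889369 + 690586
889369 = 1·690586 + 198783
690586 = 3·198783 + 94237
198783 = 2·94237 + 10309
94237 = 9·10309 + 1456
10309 = 7·1456 + 117
1456 = 12·117 + 52
117 = 2·52 + 13
52 = 4·13 + 0
gcd(23207522, 53624233) = 13.
Express as a combination:
13 = 117 − 2·52
13 = −2·1456 + 25·117
13 = 25·10309 − 177·1456
13 = −177·94237 + 1618·10309
13 = 1618·198783 − 3413·94237
13 = −3413·690586 + 11857·198783
13 = 11857·889369 − 15270·690586
13 = −15270·1579955 + 27127·889369
13 = 27127·7209189 − 123778·1579955
13 = −123778·23207522 + 398461·7209189
13 = 398461·53624233 − 920700·23207522
So 13 = (398461)·53624233 + (-920700)·23207522.

13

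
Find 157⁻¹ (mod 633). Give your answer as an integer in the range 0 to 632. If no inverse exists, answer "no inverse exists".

Extended Euclidean algorithm:
633 = 4·157 + 5
157 = 31·5 + 2
5 = 2·2 + 1
2 = 2·1 + 0
Since gcd(157, 633) = 1, back-substitute to write 1 as a combination:
1 = 5 − 2·2
1 = −2·157 + 63·5
1 = 63·633 − 254·157
Hence 157⁻¹ ≡ -254 ≡ 379 (mod 633).

379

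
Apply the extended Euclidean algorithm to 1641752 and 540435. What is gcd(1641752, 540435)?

7

Repeated division:
1641752 = 3×540435 + 20447
540435 = 26×20447 + 8813
20447 = 2×8813 + 2821
8813 = 3×2821 + 350
2821 = 8×350 + 21
350 = 16×21 + 14
21 = 1×14 + 7
14 = 2×7 + 0
gcd(1641752, 540435) = 7.
Working backward:
7 = 21 − 14
7 = −350 + 17·21
7 = 17·2821 − 137·350
7 = −137·8813 + 428·2821
7 = 428·20447 − 993·8813
7 = −993·540435 + 26246·20447
7 = 26246·1641752 − 79731·540435
So 7 = (26246)·1641752 + (-79731)·540435.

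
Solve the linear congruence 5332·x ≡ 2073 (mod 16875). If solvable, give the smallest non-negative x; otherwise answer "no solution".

6789

First find gcd(5332, 16875):
16875 = 3×5332 + 879
5332 = 6×879 + 58
879 = 15×58 + 9
58 = 6×9 + 4
9 = 2×4 + 1
4 = 4×1 + 0
gcd = 1, so a unique solution mod 16875 exists.
Back-substitute for the Bézout coefficients:
1 = 9 − 2·4
1 = −2·58 + 13·9
1 = 13·879 − 197·58
1 = −197·5332 + 1195·879
1 = 1195·16875 − 3782·5332
So 5332·(-3782) ≡ 1 (mod 16875), giving 5332⁻¹ ≡ 13093.
x ≡ 5332⁻¹·2073 ≡ 13093·2073 ≡ 6789 (mod 16875).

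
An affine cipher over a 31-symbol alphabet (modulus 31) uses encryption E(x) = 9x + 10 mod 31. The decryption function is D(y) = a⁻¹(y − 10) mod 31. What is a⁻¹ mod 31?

7

gcd(31, 9) by repeated division:
31 = 3·9 + 4
9 = 2·4 + 1
4 = 4·1 + 0
Since gcd(9, 31) = 1, back-substitute to write 1 as a combination:
1 = 9 − 2·4
1 = −2·31 + 7·9
So 9·7 ≡ 1 (mod 31).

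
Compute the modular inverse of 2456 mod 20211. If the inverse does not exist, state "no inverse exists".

Run Euclid on (20211, 2456):
20211 = 8*2456 + 563
2456 = 4*563 + 204
563 = 2*204 + 155
204 = 1*155 + 49
155 = 3*49 + 8
49 = 6*8 + 1
8 = 8*1 + 0
Since gcd(2456, 20211) = 1, back-substitute to write 1 as a combination:
1 = 49 − 6·8
1 = −6·155 + 19·49
1 = 19·204 − 25·155
1 = −25·563 + 69·204
1 = 69·2456 − 301·563
1 = −301·20211 + 2477·2456
So 2456·2477 ≡ 1 (mod 20211).

2477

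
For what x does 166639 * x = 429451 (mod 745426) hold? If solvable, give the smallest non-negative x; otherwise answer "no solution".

First find gcd(166639, 745426):
745426 = 4·166639 + 78870
166639 = 2·78870 + 8899
78870 = 8·8899 + 7678
8899 = 1·7678 + 1221
7678 = 6·1221 + 352
1221 = 3·352 + 165
352 = 2·165 + 22
165 = 7·22 + 11
22 = 2·11 + 0
gcd = 11 and 11 | 429451, so solutions exist. Divide through by 11: 15149x ≡ 39041 (mod 67766).
Now find 15149⁻¹ mod 67766:
67766 = 4·15149 + 7170
15149 = 2·7170 + 809
7170 = 8·809 + 698
809 = 1·698 + 111
698 = 6·111 + 32
111 = 3·32 + 15
32 = 2·15 + 2
15 = 7·2 + 1
2 = 2·1 + 0
Back-substitute:
1 = 15 − 7·2
1 = −7·32 + 15·15
1 = 15·111 − 52·32
1 = −52·698 + 327·111
1 = 327·809 − 379·698
1 = −379·7170 + 3359·809
1 = 3359·15149 − 7097·7170
1 = −7097·67766 + 31747·15149
So 15149⁻¹ ≡ 31747 (mod 67766).
Then x ≡ 31747·39041 ≡ 62253 (mod 67766); the smallest non-negative solution is x = 62253.

62253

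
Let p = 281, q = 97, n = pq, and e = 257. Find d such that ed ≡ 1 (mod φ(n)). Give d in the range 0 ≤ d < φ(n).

17153

φ(n) = (p−1)(q−1) = 280·96 = 26880.
Need d with 257·d ≡ 1 (mod 26880). Apply the extended Euclidean algorithm:
26880 = 104×257 + 152
257 = 1×152 + 105
152 = 1×105 + 47
105 = 2×47 + 11
47 = 4×11 + 3
11 = 3×3 + 2
3 = 1×2 + 1
2 = 2×1 + 0
Back-substitute:
1 = 3 − 2
1 = −11 + 4·3
1 = 4·47 − 17·11
1 = −17·105 + 38·47
1 = 38·152 − 55·105
1 = −55·257 + 93·152
1 = 93·26880 − 9727·257
So 257·(-9727) ≡ 1 (mod 26880), hence d ≡ -9727 ≡ 17153 (mod 26880).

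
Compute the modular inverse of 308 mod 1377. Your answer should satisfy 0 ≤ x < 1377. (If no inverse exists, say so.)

1301

Run Euclid on (1377, 308):
1377 = 4·308 + 145
308 = 2·145 + 18
145 = 8·18 + 1
18 = 18·1 + 0
Since gcd(308, 1377) = 1, back-substitute to write 1 as a combination:
1 = 145 − 8·18
1 = −8·308 + 17·145
1 = 17·1377 − 76·308
Hence 308⁻¹ ≡ -76 ≡ 1301 (mod 1377).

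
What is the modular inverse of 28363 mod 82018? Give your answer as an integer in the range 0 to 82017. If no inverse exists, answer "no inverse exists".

23903

Extended Euclidean algorithm:
82018 = 2*28363 + 25292
28363 = 1*25292 + 3071
25292 = 8*3071 + 724
3071 = 4*724 + 175
724 = 4*175 + 24
175 = 7*24 + 7
24 = 3*7 + 3
7 = 2*3 + 1
3 = 3*1 + 0
The gcd is 1. Working backward:
1 = 7 − 2·3
1 = −2·24 + 7·7
1 = 7·175 − 51·24
1 = −51·724 + 211·175
1 = 211·3071 − 895·724
1 = −895·25292 + 7371·3071
1 = 7371·28363 − 8266·25292
1 = −8266·82018 + 23903·28363
So 28363·23903 ≡ 1 (mod 82018).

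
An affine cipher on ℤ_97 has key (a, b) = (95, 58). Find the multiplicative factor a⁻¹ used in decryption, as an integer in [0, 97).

48

Run Euclid on (97, 95):
97 = 1·95 + 2
95 = 47·2 + 1
2 = 2·1 + 0
The gcd is 1. Working backward:
1 = 95 − 47·2
1 = −47·97 + 48·95
So 95·48 ≡ 1 (mod 97).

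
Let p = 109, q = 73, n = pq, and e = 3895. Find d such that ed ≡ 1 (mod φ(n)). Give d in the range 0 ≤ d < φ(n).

4999

φ(n) = (p−1)(q−1) = 108·72 = 7776.
Need d with 3895·d ≡ 1 (mod 7776). Apply the extended Euclidean algorithm:
7776 = 1·3895 + 3881
3895 = 1·3881 + 14
3881 = 277·14 + 3
14 = 4·3 + 2
3 = 1·2 + 1
2 = 2·1 + 0
Back-substitute:
1 = 3 − 2
1 = −14 + 5·3
1 = 5·3881 − 1386·14
1 = −1386·3895 + 1391·3881
1 = 1391·7776 − 2777·3895
So 3895·(-2777) ≡ 1 (mod 7776), hence d ≡ -2777 ≡ 4999 (mod 7776).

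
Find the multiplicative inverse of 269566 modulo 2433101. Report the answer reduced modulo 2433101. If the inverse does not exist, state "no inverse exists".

no inverse exists

Euclidean algorithm on 2433101, 269566:
2433101 = 9*269566 + 7007
269566 = 38*7007 + 3300
7007 = 2*3300 + 407
3300 = 8*407 + 44
407 = 9*44 + 11
44 = 4*11 + 0
gcd(269566, 2433101) = 11 ≠ 1, so 269566 has no multiplicative inverse modulo 2433101.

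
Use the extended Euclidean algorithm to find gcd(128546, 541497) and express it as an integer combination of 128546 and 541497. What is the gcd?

11

Euclidean algorithm:
541497 = 4×128546 + 27313
128546 = 4×27313 + 19294
27313 = 1×19294 + 8019
19294 = 2×8019 + 3256
8019 = 2×3256 + 1507
3256 = 2×1507 + 242
1507 = 6×242 + 55
242 = 4×55 + 22
55 = 2×22 + 11
22 = 2×11 + 0
gcd(128546, 541497) = 11.
Working backward:
11 = 55 − 2·22
11 = −2·242 + 9·55
11 = 9·1507 − 56·242
11 = −56·3256 + 121·1507
11 = 121·8019 − 298·3256
11 = −298·19294 + 717·8019
11 = 717·27313 − 1015·19294
11 = −1015·128546 + 4777·27313
11 = 4777·541497 − 20123·128546
So 11 = (4777)·541497 + (-20123)·128546.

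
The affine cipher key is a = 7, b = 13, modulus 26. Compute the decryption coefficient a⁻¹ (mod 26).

15

Extended Euclidean algorithm:
26 = 3·7 + 5
7 = 1·5 + 2
5 = 2·2 + 1
2 = 2·1 + 0
gcd = 1, so the inverse exists. Back-substitute:
1 = 5 − 2·2
1 = −2·7 + 3·5
1 = 3·26 − 11·7
Hence 7⁻¹ ≡ -11 ≡ 15 (mod 26).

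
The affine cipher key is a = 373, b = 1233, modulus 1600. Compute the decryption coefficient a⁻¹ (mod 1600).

Run Euclid on (1600, 373):
1600 = 4·373 + 108
373 = 3·108 + 49
108 = 2·49 + 10
49 = 4·10 + 9
10 = 1·9 + 1
9 = 9·1 + 0
gcd = 1, so the inverse exists. Back-substitute:
1 = 10 − 9
1 = −49 + 5·10
1 = 5·108 − 11·49
1 = −11·373 + 38·108
1 = 38·1600 − 163·373
Thus 373·(-163) ≡ 1 (mod 1600); reducing, -163 mod 1600 = 1437.

1437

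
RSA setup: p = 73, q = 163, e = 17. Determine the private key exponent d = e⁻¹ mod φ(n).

φ(n) = (p−1)(q−1) = 72·162 = 11664.
Need d with 17·d ≡ 1 (mod 11664). Apply the extended Euclidean algorithm:
11664 = 686×17 + 2
17 = 8×2 + 1
2 = 2×1 + 0
Back-substitute:
1 = 17 − 8·2
1 = −8·11664 + 5489·17
So 17·5489 ≡ 1 (mod 11664), hence d = 5489.

5489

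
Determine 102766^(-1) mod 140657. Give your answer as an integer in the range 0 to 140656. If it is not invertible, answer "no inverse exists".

113369

Run Euclid on (140657, 102766):
140657 = 1*102766 + 37891
102766 = 2*37891 + 26984
37891 = 1*26984 + 10907
26984 = 2*10907 + 5170
10907 = 2*5170 + 567
5170 = 9*567 + 67
567 = 8*67 + 31
67 = 2*31 + 5
31 = 6*5 + 1
5 = 5*1 + 0
Since gcd(102766, 140657) = 1, back-substitute to write 1 as a combination:
1 = 31 − 6·5
1 = −6·67 + 13·31
1 = 13·567 − 110·67
1 = −110·5170 + 1003·567
1 = 1003·10907 − 2116·5170
1 = −2116·26984 + 5235·10907
1 = 5235·37891 − 7351·26984
1 = −7351·102766 + 19937·37891
1 = 19937·140657 − 27288·102766
So 102766·(-27288) ≡ 1 (mod 140657), and -27288 ≡ 113369 (mod 140657).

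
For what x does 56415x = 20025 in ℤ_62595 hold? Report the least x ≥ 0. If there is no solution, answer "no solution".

First find gcd(56415, 62595):
62595 = 1·56415 + 6180
56415 = 9·6180 + 795
6180 = 7·795 + 615
795 = 1·615 + 180
615 = 3·180 + 75
180 = 2·75 + 30
75 = 2·30 + 15
30 = 2·15 + 0
gcd = 15 and 15 | 20025, so solutions exist. Divide through by 15: 3761x ≡ 1335 (mod 4173).
Now find 3761⁻¹ mod 4173:
4173 = 1*3761 + 412
3761 = 9*412 + 53
412 = 7*53 + 41
53 = 1*41 + 12
41 = 3*12 + 5
12 = 2*5 + 2
5 = 2*2 + 1
2 = 2*1 + 0
Back-substitute:
1 = 5 − 2·2
1 = −2·12 + 5·5
1 = 5·41 − 17·12
1 = −17·53 + 22·41
1 = 22·412 − 171·53
1 = −171·3761 + 1561·412
1 = 1561·4173 − 1732·3761
So 3761·(-1732) ≡ 1 (mod 4173), i.e. 3761⁻¹ ≡ 2441.
Then x ≡ 2441·1335 ≡ 3795 (mod 4173); the smallest non-negative solution is x = 3795.

3795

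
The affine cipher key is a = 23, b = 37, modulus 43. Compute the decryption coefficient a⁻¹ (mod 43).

15

Extended Euclidean algorithm:
43 = 1*23 + 20
23 = 1*20 + 3
20 = 6*3 + 2
3 = 1*2 + 1
2 = 2*1 + 0
The gcd is 1. Working backward:
1 = 3 − 2
1 = −20 + 7·3
1 = 7·23 − 8·20
1 = −8·43 + 15·23
So 23·15 ≡ 1 (mod 43).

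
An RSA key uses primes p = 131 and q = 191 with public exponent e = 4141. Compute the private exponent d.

φ(n) = (p−1)(q−1) = 130·190 = 24700.
Need d with 4141·d ≡ 1 (mod 24700). Apply the extended Euclidean algorithm:
24700 = 5×4141 + 3995
4141 = 1×3995 + 146
3995 = 27×146 + 53
146 = 2×53 + 40
53 = 1×40 + 13
40 = 3×13 + 1
13 = 13×1 + 0
Back-substitute:
1 = 40 − 3·13
1 = −3·53 + 4·40
1 = 4·146 − 11·53
1 = −11·3995 + 301·146
1 = 301·4141 − 312·3995
1 = −312·24700 + 1861·4141
So 4141·1861 ≡ 1 (mod 24700), hence d = 1861.

1861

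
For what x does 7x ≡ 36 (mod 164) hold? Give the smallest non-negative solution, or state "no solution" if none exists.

First find gcd(7, 164):
164 = 23*7 + 3
7 = 2*3 + 1
3 = 3*1 + 0
gcd = 1, so a unique solution mod 164 exists.
Back-substitute for the Bézout coefficients:
1 = 7 − 2·3
1 = −2·164 + 47·7
So 7·(47) ≡ 1 (mod 164), giving 7⁻¹ ≡ 47.
x ≡ 7⁻¹·36 ≡ 47·36 ≡ 52 (mod 164).

52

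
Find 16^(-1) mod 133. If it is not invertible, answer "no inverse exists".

25

Run Euclid on (133, 16):
133 = 8·16 + 5
16 = 3·5 + 1
5 = 5·1 + 0
gcd = 1, so the inverse exists. Back-substitute:
1 = 16 − 3·5
1 = −3·133 + 25·16
So 16·25 ≡ 1 (mod 133).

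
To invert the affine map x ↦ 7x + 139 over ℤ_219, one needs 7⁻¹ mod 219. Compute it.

Run Euclid on (219, 7):
219 = 31·7 + 2
7 = 3·2 + 1
2 = 2·1 + 0
gcd = 1, so the inverse exists. Back-substitute:
1 = 7 − 3·2
1 = −3·219 + 94·7
So 7·94 ≡ 1 (mod 219).

94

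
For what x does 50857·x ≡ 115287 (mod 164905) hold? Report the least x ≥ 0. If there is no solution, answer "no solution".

First find gcd(50857, 164905):
164905 = 3*50857 + 12334
50857 = 4*12334 + 1521
12334 = 8*1521 + 166
1521 = 9*166 + 27
166 = 6*27 + 4
27 = 6*4 + 3
4 = 1*3 + 1
3 = 3*1 + 0
gcd = 1, so a unique solution mod 164905 exists.
Back-substitute for the Bézout coefficients:
1 = 4 − 3
1 = −27 + 7·4
1 = 7·166 − 43·27
1 = −43·1521 + 394·166
1 = 394·12334 − 3195·1521
1 = −3195·50857 + 13174·12334
1 = 13174·164905 − 42717·50857
So 50857·(-42717) ≡ 1 (mod 164905), giving 50857⁻¹ ≡ 122188.
x ≡ 50857⁻¹·115287 ≡ 122188·115287 ≡ 8141 (mod 164905).

8141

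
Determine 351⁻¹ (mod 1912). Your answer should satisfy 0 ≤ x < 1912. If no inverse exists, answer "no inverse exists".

207

Extended Euclidean algorithm:
1912 = 5·351 + 157
351 = 2·157 + 37
157 = 4·37 + 9
37 = 4·9 + 1
9 = 9·1 + 0
gcd = 1, so the inverse exists. Back-substitute:
1 = 37 − 4·9
1 = −4·157 + 17·37
1 = 17·351 − 38·157
1 = −38·1912 + 207·351
So 351·207 ≡ 1 (mod 1912).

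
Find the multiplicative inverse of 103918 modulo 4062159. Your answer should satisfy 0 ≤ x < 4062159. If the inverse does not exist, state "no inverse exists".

2402044

Apply the Euclidean algorithm to 4062159 and 103918:
4062159 = 39·103918 + 9357
103918 = 11·9357 + 991
9357 = 9·991 + 438
991 = 2·438 + 115
438 = 3·115 + 93
115 = 1·93 + 22
93 = 4·22 + 5
22 = 4·5 + 2
5 = 2·2 + 1
2 = 2·1 + 0
The gcd is 1. Working backward:
1 = 5 − 2·2
1 = −2·22 + 9·5
1 = 9·93 − 38·22
1 = −38·115 + 47·93
1 = 47·438 − 179·115
1 = −179·991 + 405·438
1 = 405·9357 − 3824·991
1 = −3824·103918 + 42469·9357
1 = 42469·4062159 − 1660115·103918
Hence 103918⁻¹ ≡ -1660115 ≡ 2402044 (mod 4062159).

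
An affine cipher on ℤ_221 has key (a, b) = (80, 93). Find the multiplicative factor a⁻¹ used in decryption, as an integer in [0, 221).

163

Apply the Euclidean algorithm to 221 and 80:
221 = 2*80 + 61
80 = 1*61 + 19
61 = 3*19 + 4
19 = 4*4 + 3
4 = 1*3 + 1
3 = 3*1 + 0
Since gcd(80, 221) = 1, back-substitute to write 1 as a combination:
1 = 4 − 3
1 = −19 + 5·4
1 = 5·61 − 16·19
1 = −16·80 + 21·61
1 = 21·221 − 58·80
Hence 80⁻¹ ≡ -58 ≡ 163 (mod 221).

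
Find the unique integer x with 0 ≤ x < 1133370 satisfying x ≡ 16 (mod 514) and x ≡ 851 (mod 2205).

Write x = 16 + 514·k. Then 514·k ≡ 851 − 16 ≡ 835 (mod 2205).
Need 514⁻¹ mod 2205. Extended Euclid on (2205, 514):
2205 = 4*514 + 149
514 = 3*149 + 67
149 = 2*67 + 15
67 = 4*15 + 7
15 = 2*7 + 1
7 = 7*1 + 0
Back-substitute:
1 = 15 − 2·7
1 = −2·67 + 9·15
1 = 9·149 − 20·67
1 = −20·514 + 69·149
1 = 69·2205 − 296·514
514⁻¹ ≡ 1909 (mod 2205), so k ≡ 1909·835 ≡ 2005 (mod 2205).
x = 16 + 514·2005 = 1030586.

1030586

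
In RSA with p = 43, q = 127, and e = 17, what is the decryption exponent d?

φ(n) = (p−1)(q−1) = 42·126 = 5292.
Need d with 17·d ≡ 1 (mod 5292). Apply the extended Euclidean algorithm:
5292 = 311*17 + 5
17 = 3*5 + 2
5 = 2*2 + 1
2 = 2*1 + 0
Back-substitute:
1 = 5 − 2·2
1 = −2·17 + 7·5
1 = 7·5292 − 2179·17
So 17·(-2179) ≡ 1 (mod 5292), hence d ≡ -2179 ≡ 3113 (mod 5292).

3113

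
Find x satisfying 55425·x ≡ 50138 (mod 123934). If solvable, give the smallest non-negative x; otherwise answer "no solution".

112124

First find gcd(55425, 123934):
123934 = 2·55425 + 13084
55425 = 4·13084 + 3089
13084 = 4·3089 + 728
3089 = 4·728 + 177
728 = 4·177 + 20
177 = 8·20 + 17
20 = 1·17 + 3
17 = 5·3 + 2
3 = 1·2 + 1
2 = 2·1 + 0
gcd = 1, so a unique solution mod 123934 exists.
Back-substitute for the Bézout coefficients:
1 = 3 − 2
1 = −17 + 6·3
1 = 6·20 − 7·17
1 = −7·177 + 62·20
1 = 62·728 − 255·177
1 = −255·3089 + 1082·728
1 = 1082·13084 − 4583·3089
1 = −4583·55425 + 19414·13084
1 = 19414·123934 − 43411·55425
So 55425·(-43411) ≡ 1 (mod 123934), giving 55425⁻¹ ≡ 80523.
x ≡ 55425⁻¹·50138 ≡ 80523·50138 ≡ 112124 (mod 123934).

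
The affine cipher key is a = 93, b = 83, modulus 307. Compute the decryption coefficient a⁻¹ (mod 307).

274

gcd(307, 93) by repeated division:
307 = 3×93 + 28
93 = 3×28 + 9
28 = 3×9 + 1
9 = 9×1 + 0
gcd = 1, so the inverse exists. Back-substitute:
1 = 28 − 3·9
1 = −3·93 + 10·28
1 = 10·307 − 33·93
Thus 93·(-33) ≡ 1 (mod 307); reducing, -33 mod 307 = 274.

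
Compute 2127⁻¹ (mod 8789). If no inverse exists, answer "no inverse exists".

Run Euclid on (8789, 2127):
8789 = 4×2127 + 281
2127 = 7×281 + 160
281 = 1×160 + 121
160 = 1×121 + 39
121 = 3×39 + 4
39 = 9×4 + 3
4 = 1×3 + 1
3 = 3×1 + 0
Since gcd(2127, 8789) = 1, back-substitute to write 1 as a combination:
1 = 4 − 3
1 = −39 + 10·4
1 = 10·121 − 31·39
1 = −31·160 + 41·121
1 = 41·281 − 72·160
1 = −72·2127 + 545·281
1 = 545·8789 − 2252·2127
Thus 2127·(-2252) ≡ 1 (mod 8789); reducing, -2252 mod 8789 = 6537.

6537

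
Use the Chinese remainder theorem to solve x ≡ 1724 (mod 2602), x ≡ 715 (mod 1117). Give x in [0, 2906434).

Write x = 1724 + 2602·k. Then 2602·k ≡ 715 − 1724 ≡ 108 (mod 1117).
Need 2602⁻¹ mod 1117. Extended Euclid on (1117, 368):
1117 = 3×368 + 13
368 = 28×13 + 4
13 = 3×4 + 1
4 = 4×1 + 0
Back-substitute:
1 = 13 − 3·4
1 = −3·368 + 85·13
1 = 85·1117 − 258·368
2602⁻¹ ≡ 859 (mod 1117), so k ≡ 859·108 ≡ 61 (mod 1117).
x = 1724 + 2602·61 = 160446.

160446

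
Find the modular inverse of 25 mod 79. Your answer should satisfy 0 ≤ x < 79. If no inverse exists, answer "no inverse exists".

19

Run Euclid on (79, 25):
79 = 3*25 + 4
25 = 6*4 + 1
4 = 4*1 + 0
gcd = 1, so the inverse exists. Back-substitute:
1 = 25 − 6·4
1 = −6·79 + 19·25
So 25·19 ≡ 1 (mod 79).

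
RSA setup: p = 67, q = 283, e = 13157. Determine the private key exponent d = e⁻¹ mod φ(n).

11969

φ(n) = (p−1)(q−1) = 66·282 = 18612.
Need d with 13157·d ≡ 1 (mod 18612). Apply the extended Euclidean algorithm:
18612 = 1×13157 + 5455
13157 = 2×5455 + 2247
5455 = 2×2247 + 961
2247 = 2×961 + 325
961 = 2×325 + 311
325 = 1×311 + 14
311 = 22×14 + 3
14 = 4×3 + 2
3 = 1×2 + 1
2 = 2×1 + 0
Back-substitute:
1 = 3 − 2
1 = −14 + 5·3
1 = 5·311 − 111·14
1 = −111·325 + 116·311
1 = 116·961 − 343·325
1 = −343·2247 + 802·961
1 = 802·5455 − 1947·2247
1 = −1947·13157 + 4696·5455
1 = 4696·18612 − 6643·13157
So 13157·(-6643) ≡ 1 (mod 18612), hence d ≡ -6643 ≡ 11969 (mod 18612).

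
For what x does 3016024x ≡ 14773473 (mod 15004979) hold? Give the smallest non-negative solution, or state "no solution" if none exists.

822312

First find gcd(3016024, 15004979):
15004979 = 4×3016024 + 2940883
3016024 = 1×2940883 + 75141
2940883 = 39×75141 + 10384
75141 = 7×10384 + 2453
10384 = 4×2453 + 572
2453 = 4×572 + 165
572 = 3×165 + 77
165 = 2×77 + 11
77 = 7×11 + 0
gcd = 11 and 11 | 14773473, so solutions exist. Divide through by 11: 274184x ≡ 1343043 (mod 1364089).
Now find 274184⁻¹ mod 1364089:
1364089 = 4*274184 + 267353
274184 = 1*267353 + 6831
267353 = 39*6831 + 944
6831 = 7*944 + 223
944 = 4*223 + 52
223 = 4*52 + 15
52 = 3*15 + 7
15 = 2*7 + 1
7 = 7*1 + 0
Back-substitute:
1 = 15 − 2·7
1 = −2·52 + 7·15
1 = 7·223 − 30·52
1 = −30·944 + 127·223
1 = 127·6831 − 919·944
1 = −919·267353 + 35968·6831
1 = 35968·274184 − 36887·267353
1 = −36887·1364089 + 183516·274184
So 274184⁻¹ ≡ 183516 (mod 1364089).
Then x ≡ 183516·1343043 ≡ 822312 (mod 1364089); the smallest non-negative solution is x = 822312.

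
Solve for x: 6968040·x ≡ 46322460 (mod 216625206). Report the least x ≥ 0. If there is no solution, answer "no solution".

492136

First find gcd(6968040, 216625206):
216625206 = 31×6968040 + 615966
6968040 = 11×615966 + 192414
615966 = 3×192414 + 38724
192414 = 4×38724 + 37518
38724 = 1×37518 + 1206
37518 = 31×1206 + 132
1206 = 9×132 + 18
132 = 7×18 + 6
18 = 3×6 + 0
gcd = 6 and 6 | 46322460, so solutions exist. Divide through by 6: 1161340x ≡ 7720410 (mod 36104201).
Now find 1161340⁻¹ mod 36104201:
36104201 = 31·1161340 + 102661
1161340 = 11·102661 + 32069
102661 = 3·32069 + 6454
32069 = 4·6454 + 6253
6454 = 1·6253 + 201
6253 = 31·201 + 22
201 = 9·22 + 3
22 = 7·3 + 1
3 = 3·1 + 0
Back-substitute:
1 = 22 − 7·3
1 = −7·201 + 64·22
1 = 64·6253 − 1991·201
1 = −1991·6454 + 2055·6253
1 = 2055·32069 − 10211·6454
1 = −10211·102661 + 32688·32069
1 = 32688·1161340 − 369779·102661
1 = −369779·36104201 + 11495837·1161340
So 1161340⁻¹ ≡ 11495837 (mod 36104201).
Then x ≡ 11495837·7720410 ≡ 492136 (mod 36104201); the smallest non-negative solution is x = 492136.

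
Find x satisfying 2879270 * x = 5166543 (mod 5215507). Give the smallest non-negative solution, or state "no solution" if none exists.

First find gcd(2879270, 5215507):
5215507 = 1*2879270 + 2336237
2879270 = 1*2336237 + 543033
2336237 = 4*543033 + 164105
543033 = 3*164105 + 50718
164105 = 3*50718 + 11951
50718 = 4*11951 + 2914
11951 = 4*2914 + 295
2914 = 9*295 + 259
295 = 1*259 + 36
259 = 7*36 + 7
36 = 5*7 + 1
7 = 7*1 + 0
gcd = 1, so a unique solution mod 5215507 exists.
Back-substitute for the Bézout coefficients:
1 = 36 − 5·7
1 = −5·259 + 36·36
1 = 36·295 − 41·259
1 = −41·2914 + 405·295
1 = 405·11951 − 1661·2914
1 = −1661·50718 + 7049·11951
1 = 7049·164105 − 22808·50718
1 = −22808·543033 + 75473·164105
1 = 75473·2336237 − 324700·543033
1 = −324700·2879270 + 400173·2336237
1 = 400173·5215507 − 724873·2879270
So 2879270·(-724873) ≡ 1 (mod 5215507), giving 2879270⁻¹ ≡ 4490634.
x ≡ 2879270⁻¹·5166543 ≡ 4490634·5166543 ≡ 1156437 (mod 5215507).

1156437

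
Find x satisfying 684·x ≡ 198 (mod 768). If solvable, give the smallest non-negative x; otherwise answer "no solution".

no solution

gcd(684, 768):
768 = 1×684 + 84
684 = 8×84 + 12
84 = 7×12 + 0
gcd = 12, but 12 ∤ 198, so the congruence has no solution.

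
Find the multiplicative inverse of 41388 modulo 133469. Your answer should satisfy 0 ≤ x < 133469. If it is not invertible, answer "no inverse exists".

gcd(133469, 41388) by repeated division:
133469 = 3·41388 + 9305
41388 = 4·9305 + 4168
9305 = 2·4168 + 969
4168 = 4·969 + 292
969 = 3·292 + 93
292 = 3·93 + 13
93 = 7·13 + 2
13 = 6·2 + 1
2 = 2·1 + 0
Since gcd(41388, 133469) = 1, back-substitute to write 1 as a combination:
1 = 13 − 6·2
1 = −6·93 + 43·13
1 = 43·292 − 135·93
1 = −135·969 + 448·292
1 = 448·4168 − 1927·969
1 = −1927·9305 + 4302·4168
1 = 4302·41388 − 19135·9305
1 = −19135·133469 + 61707·41388
So 41388·61707 ≡ 1 (mod 133469).

61707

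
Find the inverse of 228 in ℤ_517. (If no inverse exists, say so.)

161

gcd(517, 228) by repeated division:
517 = 2·228 + 61
228 = 3·61 + 45
61 = 1·45 + 16
45 = 2·16 + 13
16 = 1·13 + 3
13 = 4·3 + 1
3 = 3·1 + 0
The gcd is 1. Working backward:
1 = 13 − 4·3
1 = −4·16 + 5·13
1 = 5·45 − 14·16
1 = −14·61 + 19·45
1 = 19·228 − 71·61
1 = −71·517 + 161·228
So 228·161 ≡ 1 (mod 517).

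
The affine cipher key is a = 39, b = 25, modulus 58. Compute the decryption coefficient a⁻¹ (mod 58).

3

Apply the Euclidean algorithm to 58 and 39:
58 = 1*39 + 19
39 = 2*19 + 1
19 = 19*1 + 0
gcd = 1, so the inverse exists. Back-substitute:
1 = 39 − 2·19
1 = −2·58 + 3·39
So 39·3 ≡ 1 (mod 58).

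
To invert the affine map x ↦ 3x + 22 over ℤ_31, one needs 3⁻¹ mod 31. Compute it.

gcd(31, 3) by repeated division:
31 = 10·3 + 1
3 = 3·1 + 0
gcd = 1, so the inverse exists. Back-substitute:
1 = 31 − 10·3
So 3·(-10) ≡ 1 (mod 31), and -10 ≡ 21 (mod 31).

21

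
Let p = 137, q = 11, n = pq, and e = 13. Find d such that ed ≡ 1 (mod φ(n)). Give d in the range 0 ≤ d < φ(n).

φ(n) = (p−1)(q−1) = 136·10 = 1360.
Need d with 13·d ≡ 1 (mod 1360). Apply the extended Euclidean algorithm:
1360 = 104×13 + 8
13 = 1×8 + 5
8 = 1×5 + 3
5 = 1×3 + 2
3 = 1×2 + 1
2 = 2×1 + 0
Back-substitute:
1 = 3 − 2
1 = −5 + 2·3
1 = 2·8 − 3·5
1 = −3·13 + 5·8
1 = 5·1360 − 523·13
So 13·(-523) ≡ 1 (mod 1360), hence d ≡ -523 ≡ 837 (mod 1360).

837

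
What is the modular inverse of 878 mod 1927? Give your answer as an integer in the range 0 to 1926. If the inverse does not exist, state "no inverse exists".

gcd(1927, 878) by repeated division:
1927 = 2×878 + 171
878 = 5×171 + 23
171 = 7×23 + 10
23 = 2×10 + 3
10 = 3×3 + 1
3 = 3×1 + 0
gcd = 1, so the inverse exists. Back-substitute:
1 = 10 − 3·3
1 = −3·23 + 7·10
1 = 7·171 − 52·23
1 = −52·878 + 267·171
1 = 267·1927 − 586·878
Hence 878⁻¹ ≡ -586 ≡ 1341 (mod 1927).

1341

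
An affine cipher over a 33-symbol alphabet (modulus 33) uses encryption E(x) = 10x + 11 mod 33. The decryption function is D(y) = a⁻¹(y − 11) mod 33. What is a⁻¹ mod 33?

gcd(33, 10) by repeated division:
33 = 3*10 + 3
10 = 3*3 + 1
3 = 3*1 + 0
The gcd is 1. Working backward:
1 = 10 − 3·3
1 = −3·33 + 10·10
So 10·10 ≡ 1 (mod 33).

10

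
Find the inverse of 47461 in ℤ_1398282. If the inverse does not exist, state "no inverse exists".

1072465

Extended Euclidean algorithm:
1398282 = 29×47461 + 21913
47461 = 2×21913 + 3635
21913 = 6×3635 + 103
3635 = 35×103 + 30
103 = 3×30 + 13
30 = 2×13 + 4
13 = 3×4 + 1
4 = 4×1 + 0
The gcd is 1. Working backward:
1 = 13 − 3·4
1 = −3·30 + 7·13
1 = 7·103 − 24·30
1 = −24·3635 + 847·103
1 = 847·21913 − 5106·3635
1 = −5106·47461 + 11059·21913
1 = 11059·1398282 − 325817·47461
Hence 47461⁻¹ ≡ -325817 ≡ 1072465 (mod 1398282).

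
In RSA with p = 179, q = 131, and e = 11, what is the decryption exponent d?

φ(n) = (p−1)(q−1) = 178·130 = 23140.
Need d with 11·d ≡ 1 (mod 23140). Apply the extended Euclidean algorithm:
23140 = 2103*11 + 7
11 = 1*7 + 4
7 = 1*4 + 3
4 = 1*3 + 1
3 = 3*1 + 0
Back-substitute:
1 = 4 − 3
1 = −7 + 2·4
1 = 2·11 − 3·7
1 = −3·23140 + 6311·11
So 11·6311 ≡ 1 (mod 23140), hence d = 6311.

6311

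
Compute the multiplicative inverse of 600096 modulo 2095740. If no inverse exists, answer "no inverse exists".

no inverse exists

Euclidean algorithm on 2095740, 600096:
2095740 = 3*600096 + 295452
600096 = 2*295452 + 9192
295452 = 32*9192 + 1308
9192 = 7*1308 + 36
1308 = 36*36 + 12
36 = 3*12 + 0
gcd(600096, 2095740) = 12 ≠ 1, so 600096 has no multiplicative inverse modulo 2095740.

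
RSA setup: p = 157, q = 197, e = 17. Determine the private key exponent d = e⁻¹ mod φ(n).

φ(n) = (p−1)(q−1) = 156·196 = 30576.
Need d with 17·d ≡ 1 (mod 30576). Apply the extended Euclidean algorithm:
30576 = 1798×17 + 10
17 = 1×10 + 7
10 = 1×7 + 3
7 = 2×3 + 1
3 = 3×1 + 0
Back-substitute:
1 = 7 − 2·3
1 = −2·10 + 3·7
1 = 3·17 − 5·10
1 = −5·30576 + 8993·17
So 17·8993 ≡ 1 (mod 30576), hence d = 8993.

8993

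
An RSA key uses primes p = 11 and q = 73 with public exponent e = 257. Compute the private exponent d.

φ(n) = (p−1)(q−1) = 10·72 = 720.
Need d with 257·d ≡ 1 (mod 720). Apply the extended Euclidean algorithm:
720 = 2·257 + 206
257 = 1·206 + 51
206 = 4·51 + 2
51 = 25·2 + 1
2 = 2·1 + 0
Back-substitute:
1 = 51 − 25·2
1 = −25·206 + 101·51
1 = 101·257 − 126·206
1 = −126·720 + 353·257
So 257·353 ≡ 1 (mod 720), hence d = 353.

353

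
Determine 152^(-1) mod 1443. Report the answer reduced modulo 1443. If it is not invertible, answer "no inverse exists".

Run Euclid on (1443, 152):
1443 = 9×152 + 75
152 = 2×75 + 2
75 = 37×2 + 1
2 = 2×1 + 0
gcd = 1, so the inverse exists. Back-substitute:
1 = 75 − 37·2
1 = −37·152 + 75·75
1 = 75·1443 − 712·152
Thus 152·(-712) ≡ 1 (mod 1443); reducing, -712 mod 1443 = 731.

731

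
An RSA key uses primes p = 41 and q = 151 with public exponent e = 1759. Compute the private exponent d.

φ(n) = (p−1)(q−1) = 40·150 = 6000.
Need d with 1759·d ≡ 1 (mod 6000). Apply the extended Euclidean algorithm:
6000 = 3·1759 + 723
1759 = 2·723 + 313
723 = 2·313 + 97
313 = 3·97 + 22
97 = 4·22 + 9
22 = 2·9 + 4
9 = 2·4 + 1
4 = 4·1 + 0
Back-substitute:
1 = 9 − 2·4
1 = −2·22 + 5·9
1 = 5·97 − 22·22
1 = −22·313 + 71·97
1 = 71·723 − 164·313
1 = −164·1759 + 399·723
1 = 399·6000 − 1361·1759
So 1759·(-1361) ≡ 1 (mod 6000), hence d ≡ -1361 ≡ 4639 (mod 6000).

4639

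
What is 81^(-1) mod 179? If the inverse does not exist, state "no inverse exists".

42

gcd(179, 81) by repeated division:
179 = 2*81 + 17
81 = 4*17 + 13
17 = 1*13 + 4
13 = 3*4 + 1
4 = 4*1 + 0
gcd = 1, so the inverse exists. Back-substitute:
1 = 13 − 3·4
1 = −3·17 + 4·13
1 = 4·81 − 19·17
1 = −19·179 + 42·81
So 81·42 ≡ 1 (mod 179).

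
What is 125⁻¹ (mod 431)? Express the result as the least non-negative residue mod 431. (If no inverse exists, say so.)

Apply the Euclidean algorithm to 431 and 125:
431 = 3·125 + 56
125 = 2·56 + 13
56 = 4·13 + 4
13 = 3·4 + 1
4 = 4·1 + 0
Since gcd(125, 431) = 1, back-substitute to write 1 as a combination:
1 = 13 − 3·4
1 = −3·56 + 13·13
1 = 13·125 − 29·56
1 = −29·431 + 100·125
So 125·100 ≡ 1 (mod 431).

100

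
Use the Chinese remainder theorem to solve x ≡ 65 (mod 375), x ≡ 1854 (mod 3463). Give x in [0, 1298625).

684065

Write x = 65 + 375·k. Then 375·k ≡ 1854 − 65 ≡ 1789 (mod 3463).
Need 375⁻¹ mod 3463. Extended Euclid on (3463, 375):
3463 = 9·375 + 88
375 = 4·88 + 23
88 = 3·23 + 19
23 = 1·19 + 4
19 = 4·4 + 3
4 = 1·3 + 1
3 = 3·1 + 0
Back-substitute:
1 = 4 − 3
1 = −19 + 5·4
1 = 5·23 − 6·19
1 = −6·88 + 23·23
1 = 23·375 − 98·88
1 = −98·3463 + 905·375
375⁻¹ ≡ 905 (mod 3463), so k ≡ 905·1789 ≡ 1824 (mod 3463).
x = 65 + 375·1824 = 684065.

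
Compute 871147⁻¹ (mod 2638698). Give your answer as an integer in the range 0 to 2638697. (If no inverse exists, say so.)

2548537

Apply the Euclidean algorithm to 2638698 and 871147:
2638698 = 3·871147 + 25257
871147 = 34·25257 + 12409
25257 = 2·12409 + 439
12409 = 28·439 + 117
439 = 3·117 + 88
117 = 1·88 + 29
88 = 3·29 + 1
29 = 29·1 + 0
The gcd is 1. Working backward:
1 = 88 − 3·29
1 = −3·117 + 4·88
1 = 4·439 − 15·117
1 = −15·12409 + 424·439
1 = 424·25257 − 863·12409
1 = −863·871147 + 29766·25257
1 = 29766·2638698 − 90161·871147
So 871147·(-90161) ≡ 1 (mod 2638698), and -90161 ≡ 2548537 (mod 2638698).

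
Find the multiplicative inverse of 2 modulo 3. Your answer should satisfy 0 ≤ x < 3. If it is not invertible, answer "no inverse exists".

Extended Euclidean algorithm:
3 = 1*2 + 1
2 = 2*1 + 0
gcd = 1, so the inverse exists. Back-substitute:
1 = 3 − 2
So 2·(-1) ≡ 1 (mod 3), and -1 ≡ 2 (mod 3).

2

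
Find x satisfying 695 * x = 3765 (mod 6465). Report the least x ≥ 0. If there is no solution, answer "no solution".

1224

First find gcd(695, 6465):
6465 = 9×695 + 210
695 = 3×210 + 65
210 = 3×65 + 15
65 = 4×15 + 5
15 = 3×5 + 0
gcd = 5 and 5 | 3765, so solutions exist. Divide through by 5: 139x ≡ 753 (mod 1293).
Now find 139⁻¹ mod 1293:
1293 = 9·139 + 42
139 = 3·42 + 13
42 = 3·13 + 3
13 = 4·3 + 1
3 = 3·1 + 0
Back-substitute:
1 = 13 − 4·3
1 = −4·42 + 13·13
1 = 13·139 − 43·42
1 = −43·1293 + 400·139
So 139⁻¹ ≡ 400 (mod 1293).
Then x ≡ 400·753 ≡ 1224 (mod 1293); the smallest non-negative solution is x = 1224.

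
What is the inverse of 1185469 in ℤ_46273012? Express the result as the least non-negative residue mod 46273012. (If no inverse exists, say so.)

32483489

gcd(46273012, 1185469) by repeated division:
46273012 = 39×1185469 + 39721
1185469 = 29×39721 + 33560
39721 = 1×33560 + 6161
33560 = 5×6161 + 2755
6161 = 2×2755 + 651
2755 = 4×651 + 151
651 = 4×151 + 47
151 = 3×47 + 10
47 = 4×10 + 7
10 = 1×7 + 3
7 = 2×3 + 1
3 = 3×1 + 0
Since gcd(1185469, 46273012) = 1, back-substitute to write 1 as a combination:
1 = 7 − 2·3
1 = −2·10 + 3·7
1 = 3·47 − 14·10
1 = −14·151 + 45·47
1 = 45·651 − 194·151
1 = −194·2755 + 821·651
1 = 821·6161 − 1836·2755
1 = −1836·33560 + 10001·6161
1 = 10001·39721 − 11837·33560
1 = −11837·1185469 + 353274·39721
1 = 353274·46273012 − 13789523·1185469
Hence 1185469⁻¹ ≡ -13789523 ≡ 32483489 (mod 46273012).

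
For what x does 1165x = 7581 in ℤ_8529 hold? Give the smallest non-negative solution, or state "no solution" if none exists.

4077

First find gcd(1165, 8529):
8529 = 7×1165 + 374
1165 = 3×374 + 43
374 = 8×43 + 30
43 = 1×30 + 13
30 = 2×13 + 4
13 = 3×4 + 1
4 = 4×1 + 0
gcd = 1, so a unique solution mod 8529 exists.
Back-substitute for the Bézout coefficients:
1 = 13 − 3·4
1 = −3·30 + 7·13
1 = 7·43 − 10·30
1 = −10·374 + 87·43
1 = 87·1165 − 271·374
1 = −271·8529 + 1984·1165
So 1165·(1984) ≡ 1 (mod 8529), giving 1165⁻¹ ≡ 1984.
x ≡ 1165⁻¹·7581 ≡ 1984·7581 ≡ 4077 (mod 8529).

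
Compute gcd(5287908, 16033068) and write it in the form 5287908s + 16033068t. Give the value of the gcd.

Euclidean algorithm:
16033068 = 3·5287908 + 169344
5287908 = 31·169344 + 38244
169344 = 4·38244 + 16368
38244 = 2·16368 + 5508
16368 = 2·5508 + 5352
5508 = 1·5352 + 156
5352 = 34·156 + 48
156 = 3·48 + 12
48 = 4·12 + 0
gcd(5287908, 16033068) = 12.
Express as a combination:
12 = 156 − 3·48
12 = −3·5352 + 103·156
12 = 103·5508 − 106·5352
12 = −106·16368 + 315·5508
12 = 315·38244 − 736·16368
12 = −736·169344 + 3259·38244
12 = 3259·5287908 − 101765·169344
12 = −101765·16033068 + 308554·5287908
So 12 = (-101765)·16033068 + (308554)·5287908.

12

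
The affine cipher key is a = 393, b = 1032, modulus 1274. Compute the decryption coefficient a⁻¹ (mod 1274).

295

Extended Euclidean algorithm:
1274 = 3*393 + 95
393 = 4*95 + 13
95 = 7*13 + 4
13 = 3*4 + 1
4 = 4*1 + 0
The gcd is 1. Working backward:
1 = 13 − 3·4
1 = −3·95 + 22·13
1 = 22·393 − 91·95
1 = −91·1274 + 295·393
So 393·295 ≡ 1 (mod 1274).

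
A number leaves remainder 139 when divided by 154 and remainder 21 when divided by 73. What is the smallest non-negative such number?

Write x = 139 + 154·k. Then 154·k ≡ 21 − 139 ≡ 28 (mod 73).
Need 154⁻¹ mod 73. Extended Euclid on (73, 8):
73 = 9×8 + 1
8 = 8×1 + 0
Back-substitute:
1 = 73 − 9·8
154⁻¹ ≡ 64 (mod 73), so k ≡ 64·28 ≡ 40 (mod 73).
x = 139 + 154·40 = 6299.

6299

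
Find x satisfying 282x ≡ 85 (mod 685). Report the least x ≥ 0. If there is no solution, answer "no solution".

First find gcd(282, 685):
685 = 2*282 + 121
282 = 2*121 + 40
121 = 3*40 + 1
40 = 40*1 + 0
gcd = 1, so a unique solution mod 685 exists.
Back-substitute for the Bézout coefficients:
1 = 121 − 3·40
1 = −3·282 + 7·121
1 = 7·685 − 17·282
So 282·(-17) ≡ 1 (mod 685), giving 282⁻¹ ≡ 668.
x ≡ 282⁻¹·85 ≡ 668·85 ≡ 610 (mod 685).

610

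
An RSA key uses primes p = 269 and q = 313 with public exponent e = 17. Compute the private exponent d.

φ(n) = (p−1)(q−1) = 268·312 = 83616.
Need d with 17·d ≡ 1 (mod 83616). Apply the extended Euclidean algorithm:
83616 = 4918*17 + 10
17 = 1*10 + 7
10 = 1*7 + 3
7 = 2*3 + 1
3 = 3*1 + 0
Back-substitute:
1 = 7 − 2·3
1 = −2·10 + 3·7
1 = 3·17 − 5·10
1 = −5·83616 + 24593·17
So 17·24593 ≡ 1 (mod 83616), hence d = 24593.

24593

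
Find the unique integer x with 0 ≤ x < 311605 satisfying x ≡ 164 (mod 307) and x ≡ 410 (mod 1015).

Write x = 164 + 307·k. Then 307·k ≡ 410 − 164 ≡ 246 (mod 1015).
Need 307⁻¹ mod 1015. Extended Euclid on (1015, 307):
1015 = 3*307 + 94
307 = 3*94 + 25
94 = 3*25 + 19
25 = 1*19 + 6
19 = 3*6 + 1
6 = 6*1 + 0
Back-substitute:
1 = 19 − 3·6
1 = −3·25 + 4·19
1 = 4·94 − 15·25
1 = −15·307 + 49·94
1 = 49·1015 − 162·307
307⁻¹ ≡ 853 (mod 1015), so k ≡ 853·246 ≡ 748 (mod 1015).
x = 164 + 307·748 = 229800.

229800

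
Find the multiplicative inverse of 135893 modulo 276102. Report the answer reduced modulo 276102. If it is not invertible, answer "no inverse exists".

156155

gcd(276102, 135893) by repeated division:
276102 = 2*135893 + 4316
135893 = 31*4316 + 2097
4316 = 2*2097 + 122
2097 = 17*122 + 23
122 = 5*23 + 7
23 = 3*7 + 2
7 = 3*2 + 1
2 = 2*1 + 0
gcd = 1, so the inverse exists. Back-substitute:
1 = 7 − 3·2
1 = −3·23 + 10·7
1 = 10·122 − 53·23
1 = −53·2097 + 911·122
1 = 911·4316 − 1875·2097
1 = −1875·135893 + 59036·4316
1 = 59036·276102 − 119947·135893
Thus 135893·(-119947) ≡ 1 (mod 276102); reducing, -119947 mod 276102 = 156155.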